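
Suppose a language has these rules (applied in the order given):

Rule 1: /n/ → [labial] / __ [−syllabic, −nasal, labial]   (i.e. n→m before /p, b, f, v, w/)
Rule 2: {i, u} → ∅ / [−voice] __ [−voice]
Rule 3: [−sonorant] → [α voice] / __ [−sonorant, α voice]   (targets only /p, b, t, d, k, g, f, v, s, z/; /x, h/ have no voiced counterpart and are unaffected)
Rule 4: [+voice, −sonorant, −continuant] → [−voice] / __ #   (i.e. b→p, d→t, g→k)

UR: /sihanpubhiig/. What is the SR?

Rule 1 (nasal place assimilation): /n/ precedes the labial consonant /p/, so it assimilates in place to [m]. /sihanpubhiig/ → sihampubhiig.
Rule 2 (high vowel syncope): /i/ is a high vowel flanked by voiceless consonants /s/ and /h/, so it deletes. /sihampubhiig/ → shampubhiig.
Rule 3 (regressive voicing assimilation): /b/ precedes the voiceless obstruent /h/, so it devoices to [p] by assimilation. /shampubhiig/ → shampuphiig.
Rule 4 (final devoicing): /g/ is a voiced stop in word-final position, so it devoices to [k]. /shampuphiig/ → shampuphiik.

shampuphiik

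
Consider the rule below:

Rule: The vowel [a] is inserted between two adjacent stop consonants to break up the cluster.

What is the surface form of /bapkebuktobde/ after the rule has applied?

bapakebukatobade

/p/ and /k/ form a stop–stop cluster, so [a] is inserted between them.
/k/ and /t/ form a stop–stop cluster, so [a] is inserted between them.
/b/ and /d/ form a stop–stop cluster, so [a] is inserted between them.
Surface form: [bapakebukatobade].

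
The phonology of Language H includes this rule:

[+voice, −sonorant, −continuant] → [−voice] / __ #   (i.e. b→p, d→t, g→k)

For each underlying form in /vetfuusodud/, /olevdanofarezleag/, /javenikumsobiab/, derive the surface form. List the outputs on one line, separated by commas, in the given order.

vetfuusodut, olevdanofarezleak, javenikumsobiap

/vetfuusodud/: /d/ is a voiced stop in word-final position, so it devoices to [t]. → [vetfuusodut].
/olevdanofarezleag/: /g/ is a voiced stop in word-final position, so it devoices to [k]. → [olevdanofarezleak].
/javenikumsobiab/: /b/ is a voiced stop in word-final position, so it devoices to [p]. → [javenikumsobiap].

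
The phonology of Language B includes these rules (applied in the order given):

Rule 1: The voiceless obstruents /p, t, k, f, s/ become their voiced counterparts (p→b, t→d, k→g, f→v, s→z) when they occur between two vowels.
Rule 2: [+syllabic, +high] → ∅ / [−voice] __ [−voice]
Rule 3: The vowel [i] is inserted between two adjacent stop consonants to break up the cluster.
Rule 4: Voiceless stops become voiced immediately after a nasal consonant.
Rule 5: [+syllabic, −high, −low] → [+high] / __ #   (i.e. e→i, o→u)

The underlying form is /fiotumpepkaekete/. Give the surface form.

Rule 1 (intervocalic voicing): /t/ is a voiceless obstruent between vowels /o/ and /u/, so it voices to [d]. /k/ is a voiceless obstruent between vowels /e/ and /e/, so it voices to [g]. /t/ is a voiceless obstruent between vowels /e/ and /e/, so it voices to [d]. /fiotumpepkaekete/ → fiodumpepkaegede.
Rule 2 (high vowel syncope): no segment meets the environment; /fiodumpepkaegede/ is unchanged.
Rule 3 (stop-cluster i-epenthesis): /p/ and /k/ form a stop–stop cluster, so [i] is inserted between them. /fiodumpepkaegede/ → fiodumpepikaegede.
Rule 4 (post-nasal voicing): /p/ is a voiceless stop immediately after the nasal /m/, so it voices to [b]. /fiodumpepikaegede/ → fiodumbepikaegede.
Rule 5 (final vowel raising): /e/ is a mid vowel in word-final position, so it raises to [i]. /fiodumbepikaegede/ → fiodumbepikaegedi.

fiodumbepikaegedi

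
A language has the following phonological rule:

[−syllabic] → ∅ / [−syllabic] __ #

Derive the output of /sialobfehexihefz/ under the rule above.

sialobfehexihef

/z/ is the second consonant of a word-final cluster /fz/, so it deletes.
Surface form: [sialobfehexihef].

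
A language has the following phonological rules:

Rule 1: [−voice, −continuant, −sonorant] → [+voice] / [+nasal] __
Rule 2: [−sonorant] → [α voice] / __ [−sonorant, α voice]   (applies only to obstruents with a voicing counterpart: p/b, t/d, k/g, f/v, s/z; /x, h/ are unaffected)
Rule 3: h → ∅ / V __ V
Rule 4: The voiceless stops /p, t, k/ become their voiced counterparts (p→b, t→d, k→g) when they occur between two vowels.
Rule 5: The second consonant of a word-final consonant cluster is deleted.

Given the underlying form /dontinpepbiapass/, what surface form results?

dondinbebbiabas

Rule 1 (post-nasal voicing): /t/ is a voiceless stop immediately after the nasal /n/, so it voices to [d]. /p/ is a voiceless stop immediately after the nasal /n/, so it voices to [b]. /dontinpepbiapass/ → dondinbepbiapass.
Rule 2 (regressive voicing assimilation): /p/ precedes the voiced obstruent /b/, so it voices to [b] by assimilation. /dondinbepbiapass/ → dondinbebbiapass.
Rule 3 (intervocalic h-deletion): no segment meets the environment; /dondinbebbiapass/ is unchanged.
Rule 4 (intervocalic voicing): /p/ is a voiceless stop between vowels /a/ and /a/, so it voices to [b]. /dondinbebbiapass/ → dondinbebbiabass.
Rule 5 (final cluster simplification): /s/ is the second consonant of a word-final cluster /ss/, so it deletes. /dondinbebbiabass/ → dondinbebbiabas.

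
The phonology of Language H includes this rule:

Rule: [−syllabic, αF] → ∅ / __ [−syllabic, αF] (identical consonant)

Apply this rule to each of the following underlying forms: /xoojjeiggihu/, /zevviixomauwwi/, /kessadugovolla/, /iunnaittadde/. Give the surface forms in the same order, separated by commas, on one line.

xoojeigihu, zeviixomauwi, kesadugovola, iunaitade

/xoojjeiggihu/: /jj/ is a geminate; the first /j/ deletes. /gg/ is a geminate; the first /g/ deletes. → [xoojeigihu].
/zevviixomauwwi/: /vv/ is a geminate; the first /v/ deletes. /ww/ is a geminate; the first /w/ deletes. → [zeviixomauwi].
/kessadugovolla/: /ss/ is a geminate; the first /s/ deletes. /ll/ is a geminate; the first /l/ deletes. → [kesadugovola].
/iunnaittadde/: /nn/ is a geminate; the first /n/ deletes. /tt/ is a geminate; the first /t/ deletes. /dd/ is a geminate; the first /d/ deletes. → [iunaitade].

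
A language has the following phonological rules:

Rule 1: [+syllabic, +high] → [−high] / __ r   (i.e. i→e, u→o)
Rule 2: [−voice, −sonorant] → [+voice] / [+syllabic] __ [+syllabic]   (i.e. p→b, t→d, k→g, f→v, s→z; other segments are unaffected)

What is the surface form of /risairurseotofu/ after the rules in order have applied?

rizaerorseodovu

Rule 1 (pre-rhotic lowering): /i/ is a high vowel immediately before /r/, so it lowers to [e]. /u/ is a high vowel immediately before /r/, so it lowers to [o]. /risairurseotofu/ → risaerorseotofu.
Rule 2 (intervocalic voicing): /s/ is a voiceless obstruent between vowels /i/ and /a/, so it voices to [z]. /t/ is a voiceless obstruent between vowels /o/ and /o/, so it voices to [d]. /f/ is a voiceless obstruent between vowels /o/ and /u/, so it voices to [v]. /risaerorseotofu/ → rizaerorseodovu.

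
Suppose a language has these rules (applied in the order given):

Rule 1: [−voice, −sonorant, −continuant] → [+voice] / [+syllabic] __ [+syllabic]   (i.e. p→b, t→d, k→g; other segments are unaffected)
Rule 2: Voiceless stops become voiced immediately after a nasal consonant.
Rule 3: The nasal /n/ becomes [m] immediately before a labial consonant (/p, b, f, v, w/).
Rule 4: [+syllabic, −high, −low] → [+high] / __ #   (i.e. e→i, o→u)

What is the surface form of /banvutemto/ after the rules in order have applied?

Rule 1 (intervocalic voicing): /t/ is a voiceless stop between vowels /u/ and /e/, so it voices to [d]. /banvutemto/ → banvudemto.
Rule 2 (post-nasal voicing): /t/ is a voiceless stop immediately after the nasal /m/, so it voices to [d]. /banvudemto/ → banvudemdo.
Rule 3 (nasal place assimilation): /n/ precedes the labial consonant /v/, so it assimilates in place to [m]. /banvudemdo/ → bamvudemdo.
Rule 4 (final vowel raising): /o/ is a mid vowel in word-final position, so it raises to [u]. /bamvudemdo/ → bamvudemdu.

bamvudemdu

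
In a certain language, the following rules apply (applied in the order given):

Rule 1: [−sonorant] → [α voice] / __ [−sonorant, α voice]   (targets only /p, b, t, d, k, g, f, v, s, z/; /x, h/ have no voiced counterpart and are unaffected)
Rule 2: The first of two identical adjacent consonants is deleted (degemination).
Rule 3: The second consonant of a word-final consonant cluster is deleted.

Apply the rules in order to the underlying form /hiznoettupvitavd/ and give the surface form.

Rule 1 (regressive voicing assimilation): /p/ precedes the voiced obstruent /v/, so it voices to [b] by assimilation. /hiznoettupvitavd/ → hiznoettubvitavd.
Rule 2 (degemination): /tt/ is a geminate; the first /t/ deletes. /hiznoettubvitavd/ → hiznoetubvitavd.
Rule 3 (final cluster simplification): /d/ is the second consonant of a word-final cluster /vd/, so it deletes. /hiznoetubvitavd/ → hiznoetubvitav.

hiznoetubvitav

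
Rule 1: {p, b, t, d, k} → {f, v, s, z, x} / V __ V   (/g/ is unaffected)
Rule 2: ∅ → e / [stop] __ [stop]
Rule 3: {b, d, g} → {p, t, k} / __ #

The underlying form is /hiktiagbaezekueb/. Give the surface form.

hiketiagebaezexuep

Rule 1 (intervocalic spirantization): /k/ is a stop between vowels /e/ and /u/, so it spirantizes to the fricative [x]. /hiktiagbaezekueb/ → hiktiagbaezexueb.
Rule 2 (stop-cluster e-epenthesis): /k/ and /t/ form a stop–stop cluster, so [e] is inserted between them. /g/ and /b/ form a stop–stop cluster, so [e] is inserted between them. /hiktiagbaezexueb/ → hiketiagebaezexueb.
Rule 3 (final devoicing): /b/ is a voiced stop in word-final position, so it devoices to [p]. /hiketiagebaezexueb/ → hiketiagebaezexuep.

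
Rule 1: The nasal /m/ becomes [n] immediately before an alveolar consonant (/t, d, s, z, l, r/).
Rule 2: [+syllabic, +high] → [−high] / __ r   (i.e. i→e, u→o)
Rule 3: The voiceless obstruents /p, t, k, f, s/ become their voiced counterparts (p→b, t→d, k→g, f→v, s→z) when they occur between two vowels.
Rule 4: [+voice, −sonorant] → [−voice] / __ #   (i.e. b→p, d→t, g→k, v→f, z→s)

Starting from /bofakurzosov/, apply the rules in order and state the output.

Rule 1 (nasal place assimilation): no segment meets the environment; /bofakurzosov/ is unchanged.
Rule 2 (pre-rhotic lowering): /u/ is a high vowel immediately before /r/, so it lowers to [o]. /bofakurzosov/ → bofakorzosov.
Rule 3 (intervocalic voicing): /f/ is a voiceless obstruent between vowels /o/ and /a/, so it voices to [v]. /k/ is a voiceless obstruent between vowels /a/ and /o/, so it voices to [g]. /s/ is a voiceless obstruent between vowels /o/ and /o/, so it voices to [z]. /bofakorzosov/ → bovagorzozov.
Rule 4 (final devoicing): /v/ is a voiced obstruent in word-final position, so it devoices to [f]. /bovagorzozov/ → bovagorzozof.

bovagorzozof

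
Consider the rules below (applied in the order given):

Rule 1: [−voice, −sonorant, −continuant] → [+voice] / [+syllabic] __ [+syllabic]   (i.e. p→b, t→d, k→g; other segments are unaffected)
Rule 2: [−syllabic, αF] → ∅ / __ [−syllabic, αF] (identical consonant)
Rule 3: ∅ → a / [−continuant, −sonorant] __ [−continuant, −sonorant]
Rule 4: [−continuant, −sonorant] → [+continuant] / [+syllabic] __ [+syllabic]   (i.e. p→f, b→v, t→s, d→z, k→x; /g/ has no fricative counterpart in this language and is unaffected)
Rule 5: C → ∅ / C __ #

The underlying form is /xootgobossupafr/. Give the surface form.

Rule 1 (intervocalic voicing): /p/ is a voiceless stop between vowels /u/ and /a/, so it voices to [b]. /xootgobossupafr/ → xootgobossubafr.
Rule 2 (degemination): /ss/ is a geminate; the first /s/ deletes. /xootgobossubafr/ → xootgobosubafr.
Rule 3 (stop-cluster a-epenthesis): /t/ and /g/ form a stop–stop cluster, so [a] is inserted between them. /xootgobosubafr/ → xootagobosubafr.
Rule 4 (intervocalic spirantization): /t/ is a stop between vowels /o/ and /a/, so it spirantizes to the fricative [s]. /b/ is a stop between vowels /o/ and /o/, so it spirantizes to the fricative [v]. /b/ is a stop between vowels /u/ and /a/, so it spirantizes to the fricative [v]. /xootagobosubafr/ → xoosagovosuvafr.
Rule 5 (final cluster simplification): /r/ is the second consonant of a word-final cluster /fr/, so it deletes. /xoosagovosuvafr/ → xoosagovosuvaf.

xoosagovosuvaf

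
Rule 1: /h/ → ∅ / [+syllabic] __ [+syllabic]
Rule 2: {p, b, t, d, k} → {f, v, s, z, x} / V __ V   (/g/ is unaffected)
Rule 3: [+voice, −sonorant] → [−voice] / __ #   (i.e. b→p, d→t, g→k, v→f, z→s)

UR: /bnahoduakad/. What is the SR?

bnaozuaxat

Rule 1 (intervocalic h-deletion): /h/ occurs between vowels /a/ and /o/, so it deletes. /bnahoduakad/ → bnaoduakad.
Rule 2 (intervocalic spirantization): /d/ is a stop between vowels /o/ and /u/, so it spirantizes to the fricative [z]. /k/ is a stop between vowels /a/ and /a/, so it spirantizes to the fricative [x]. /bnaoduakad/ → bnaozuaxad.
Rule 3 (final devoicing): /d/ is a voiced obstruent in word-final position, so it devoices to [t]. /bnaozuaxad/ → bnaozuaxat.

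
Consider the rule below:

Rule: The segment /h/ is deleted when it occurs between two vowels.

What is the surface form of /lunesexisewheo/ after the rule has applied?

No segment of /lunesexisewheo/ meets the structural description of the rule, so the form surfaces unchanged.

lunesexisewheo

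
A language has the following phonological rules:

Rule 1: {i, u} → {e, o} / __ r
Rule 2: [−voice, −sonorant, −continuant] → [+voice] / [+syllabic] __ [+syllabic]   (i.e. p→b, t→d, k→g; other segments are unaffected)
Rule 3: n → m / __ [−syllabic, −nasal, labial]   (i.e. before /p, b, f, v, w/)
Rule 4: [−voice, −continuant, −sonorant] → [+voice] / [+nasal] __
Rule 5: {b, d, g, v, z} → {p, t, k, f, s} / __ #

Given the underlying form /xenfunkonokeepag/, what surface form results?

xemfungonogeebak

Rule 1 (pre-rhotic lowering): no segment meets the environment; /xenfunkonokeepag/ is unchanged.
Rule 2 (intervocalic voicing): /k/ is a voiceless stop between vowels /o/ and /e/, so it voices to [g]. /p/ is a voiceless stop between vowels /e/ and /a/, so it voices to [b]. /xenfunkonokeepag/ → xenfunkonogeebag.
Rule 3 (nasal place assimilation): /n/ precedes the labial consonant /f/, so it assimilates in place to [m]. /xenfunkonogeebag/ → xemfunkonogeebag.
Rule 4 (post-nasal voicing): /k/ is a voiceless stop immediately after the nasal /n/, so it voices to [g]. /xemfunkonogeebag/ → xemfungonogeebag.
Rule 5 (final devoicing): /g/ is a voiced obstruent in word-final position, so it devoices to [k]. /xemfungonogeebag/ → xemfungonogeebak.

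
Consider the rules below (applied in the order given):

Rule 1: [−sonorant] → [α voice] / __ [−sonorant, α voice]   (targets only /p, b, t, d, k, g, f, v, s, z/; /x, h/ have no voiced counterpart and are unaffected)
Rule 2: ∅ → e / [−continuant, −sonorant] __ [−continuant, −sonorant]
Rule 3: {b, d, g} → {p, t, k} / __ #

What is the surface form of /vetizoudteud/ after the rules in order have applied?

vetizouteteut

Rule 1 (regressive voicing assimilation): /d/ precedes the voiceless obstruent /t/, so it devoices to [t] by assimilation. /vetizoudteud/ → vetizoutteud.
Rule 2 (stop-cluster e-epenthesis): /t/ and /t/ form a stop–stop cluster, so [e] is inserted between them. /vetizoutteud/ → vetizouteteud.
Rule 3 (final devoicing): /d/ is a voiced stop in word-final position, so it devoices to [t]. /vetizouteteud/ → vetizouteteut.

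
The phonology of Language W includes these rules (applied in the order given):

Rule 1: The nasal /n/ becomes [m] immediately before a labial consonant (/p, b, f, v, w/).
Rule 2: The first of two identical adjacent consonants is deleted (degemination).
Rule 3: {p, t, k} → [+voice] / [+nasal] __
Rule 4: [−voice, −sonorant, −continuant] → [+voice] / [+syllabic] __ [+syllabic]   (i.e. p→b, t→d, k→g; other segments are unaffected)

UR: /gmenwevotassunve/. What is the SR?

Rule 1 (nasal place assimilation): /n/ precedes the labial consonant /w/, so it assimilates in place to [m]. /n/ precedes the labial consonant /v/, so it assimilates in place to [m]. /gmenwevotassunve/ → gmemwevotassumve.
Rule 2 (degemination): /ss/ is a geminate; the first /s/ deletes. /gmemwevotassumve/ → gmemwevotasumve.
Rule 3 (post-nasal voicing): no segment meets the environment; /gmemwevotasumve/ is unchanged.
Rule 4 (intervocalic voicing): /t/ is a voiceless stop between vowels /o/ and /a/, so it voices to [d]. /gmemwevotasumve/ → gmemwevodasumve.

gmemwevodasumve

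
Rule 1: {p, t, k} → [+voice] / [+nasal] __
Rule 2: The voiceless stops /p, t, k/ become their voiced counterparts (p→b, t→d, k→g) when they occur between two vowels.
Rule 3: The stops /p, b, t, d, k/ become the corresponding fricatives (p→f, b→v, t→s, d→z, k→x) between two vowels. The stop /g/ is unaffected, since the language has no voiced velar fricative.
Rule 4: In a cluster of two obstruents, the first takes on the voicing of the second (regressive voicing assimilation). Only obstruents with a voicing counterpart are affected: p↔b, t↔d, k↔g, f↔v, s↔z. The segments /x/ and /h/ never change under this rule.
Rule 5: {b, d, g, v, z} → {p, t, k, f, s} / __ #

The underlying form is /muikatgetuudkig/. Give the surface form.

Rule 1 (post-nasal voicing): no segment meets the environment; /muikatgetuudkig/ is unchanged.
Rule 2 (intervocalic voicing): /k/ is a voiceless stop between vowels /i/ and /a/, so it voices to [g]. /t/ is a voiceless stop between vowels /e/ and /u/, so it voices to [d]. /muikatgetuudkig/ → muigatgeduudkig.
Rule 3 (intervocalic spirantization): /d/ is a stop between vowels /e/ and /u/, so it spirantizes to the fricative [z]. /muigatgeduudkig/ → muigatgezuudkig.
Rule 4 (regressive voicing assimilation): /t/ precedes the voiced obstruent /g/, so it voices to [d] by assimilation. /d/ precedes the voiceless obstruent /k/, so it devoices to [t] by assimilation. /muigatgezuudkig/ → muigadgezuutkig.
Rule 5 (final devoicing): /g/ is a voiced obstruent in word-final position, so it devoices to [k]. /muigadgezuutkig/ → muigadgezuutkik.

muigadgezuutkik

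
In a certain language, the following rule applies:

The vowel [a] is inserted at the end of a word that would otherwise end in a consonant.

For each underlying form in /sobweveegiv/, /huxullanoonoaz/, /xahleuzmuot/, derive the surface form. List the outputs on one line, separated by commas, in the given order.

sobweveegiva, huxullanoonoaza, xahleuzmuota

/sobweveegiv/: the form ends in the consonant /v/, so [a] is inserted word-finally. → [sobweveegiva].
/huxullanoonoaz/: the form ends in the consonant /z/, so [a] is inserted word-finally. → [huxullanoonoaza].
/xahleuzmuot/: the form ends in the consonant /t/, so [a] is inserted word-finally. → [xahleuzmuota].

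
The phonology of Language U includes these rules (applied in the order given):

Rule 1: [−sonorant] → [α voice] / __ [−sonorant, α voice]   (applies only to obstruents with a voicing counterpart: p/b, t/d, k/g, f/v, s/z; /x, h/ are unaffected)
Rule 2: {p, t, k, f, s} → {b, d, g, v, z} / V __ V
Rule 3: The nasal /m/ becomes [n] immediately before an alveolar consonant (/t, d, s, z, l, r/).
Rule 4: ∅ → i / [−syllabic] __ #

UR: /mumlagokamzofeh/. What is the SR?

Rule 1 (regressive voicing assimilation): no segment meets the environment; /mumlagokamzofeh/ is unchanged.
Rule 2 (intervocalic voicing): /k/ is a voiceless obstruent between vowels /o/ and /a/, so it voices to [g]. /f/ is a voiceless obstruent between vowels /o/ and /e/, so it voices to [v]. /mumlagokamzofeh/ → mumlagogamzoveh.
Rule 3 (nasal place assimilation): /m/ precedes the alveolar consonant /l/, so it assimilates in place to [n]. /m/ precedes the alveolar consonant /z/, so it assimilates in place to [n]. /mumlagogamzoveh/ → munlagoganzoveh.
Rule 4 (final i-epenthesis): the form ends in the consonant /h/, so [i] is inserted word-finally. /munlagoganzoveh/ → munlagoganzovehi.

munlagoganzovehi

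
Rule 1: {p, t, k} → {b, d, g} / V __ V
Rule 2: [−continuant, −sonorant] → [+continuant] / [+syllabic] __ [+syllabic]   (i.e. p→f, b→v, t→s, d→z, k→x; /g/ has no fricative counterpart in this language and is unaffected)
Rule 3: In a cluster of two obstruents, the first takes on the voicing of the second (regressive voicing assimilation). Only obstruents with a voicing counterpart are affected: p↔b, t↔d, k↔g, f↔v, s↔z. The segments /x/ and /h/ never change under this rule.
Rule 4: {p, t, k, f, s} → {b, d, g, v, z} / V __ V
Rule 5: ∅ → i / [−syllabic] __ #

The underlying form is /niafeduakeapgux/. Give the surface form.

Rule 1 (intervocalic voicing): /k/ is a voiceless stop between vowels /a/ and /e/, so it voices to [g]. /niafeduakeapgux/ → niafeduageapgux.
Rule 2 (intervocalic spirantization): /d/ is a stop between vowels /e/ and /u/, so it spirantizes to the fricative [z]. /niafeduageapgux/ → niafezuageapgux.
Rule 3 (regressive voicing assimilation): /p/ precedes the voiced obstruent /g/, so it voices to [b] by assimilation. /niafezuageapgux/ → niafezuageabgux.
Rule 4 (intervocalic voicing): /f/ is a voiceless obstruent between vowels /a/ and /e/, so it voices to [v]. /niafezuageabgux/ → niavezuageabgux.
Rule 5 (final i-epenthesis): the form ends in the consonant /x/, so [i] is inserted word-finally. /niavezuageabgux/ → niavezuageabguxi.

niavezuageabguxi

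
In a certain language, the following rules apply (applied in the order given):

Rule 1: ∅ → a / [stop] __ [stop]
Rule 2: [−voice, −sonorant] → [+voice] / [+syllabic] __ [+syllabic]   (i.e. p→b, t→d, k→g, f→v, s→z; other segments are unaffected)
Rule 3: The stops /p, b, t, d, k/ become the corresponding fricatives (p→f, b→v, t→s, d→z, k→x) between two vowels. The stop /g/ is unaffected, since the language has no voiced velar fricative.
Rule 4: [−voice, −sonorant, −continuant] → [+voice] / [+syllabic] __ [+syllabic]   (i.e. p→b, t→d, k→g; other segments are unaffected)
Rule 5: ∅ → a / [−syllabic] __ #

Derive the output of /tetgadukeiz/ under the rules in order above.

Rule 1 (stop-cluster a-epenthesis): /t/ and /g/ form a stop–stop cluster, so [a] is inserted between them. /tetgadukeiz/ → tetagadukeiz.
Rule 2 (intervocalic voicing): /t/ is a voiceless obstruent between vowels /e/ and /a/, so it voices to [d]. /k/ is a voiceless obstruent between vowels /u/ and /e/, so it voices to [g]. /tetagadukeiz/ → tedagadugeiz.
Rule 3 (intervocalic spirantization): /d/ is a stop between vowels /e/ and /a/, so it spirantizes to the fricative [z]. /d/ is a stop between vowels /a/ and /u/, so it spirantizes to the fricative [z]. /tedagadugeiz/ → tezagazugeiz.
Rule 4 (intervocalic voicing): no segment meets the environment; /tezagazugeiz/ is unchanged.
Rule 5 (final a-epenthesis): the form ends in the consonant /z/, so [a] is inserted word-finally. /tezagazugeiz/ → tezagazugeiza.

tezagazugeiza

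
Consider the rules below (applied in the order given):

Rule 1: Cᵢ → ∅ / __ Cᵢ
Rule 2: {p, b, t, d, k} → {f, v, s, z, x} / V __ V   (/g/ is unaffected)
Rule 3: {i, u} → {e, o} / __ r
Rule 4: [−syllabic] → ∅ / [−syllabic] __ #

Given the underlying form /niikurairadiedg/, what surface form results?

Rule 1 (degemination): no segment meets the environment; /niikurairadiedg/ is unchanged.
Rule 2 (intervocalic spirantization): /k/ is a stop between vowels /i/ and /u/, so it spirantizes to the fricative [x]. /d/ is a stop between vowels /a/ and /i/, so it spirantizes to the fricative [z]. /niikurairadiedg/ → niixurairaziedg.
Rule 3 (pre-rhotic lowering): /u/ is a high vowel immediately before /r/, so it lowers to [o]. /i/ is a high vowel immediately before /r/, so it lowers to [e]. /niixurairaziedg/ → niixoraeraziedg.
Rule 4 (final cluster simplification): /g/ is the second consonant of a word-final cluster /dg/, so it deletes. /niixoraeraziedg/ → niixoraerazied.

niixoraerazied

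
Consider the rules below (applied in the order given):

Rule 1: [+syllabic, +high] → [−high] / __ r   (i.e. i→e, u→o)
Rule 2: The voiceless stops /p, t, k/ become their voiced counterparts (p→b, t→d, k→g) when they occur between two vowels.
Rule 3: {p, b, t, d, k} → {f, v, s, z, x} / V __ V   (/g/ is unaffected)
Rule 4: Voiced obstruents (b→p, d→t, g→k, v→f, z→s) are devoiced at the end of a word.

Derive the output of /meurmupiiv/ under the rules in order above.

meormuviif

Rule 1 (pre-rhotic lowering): /u/ is a high vowel immediately before /r/, so it lowers to [o]. /meurmupiiv/ → meormupiiv.
Rule 2 (intervocalic voicing): /p/ is a voiceless stop between vowels /u/ and /i/, so it voices to [b]. /meormupiiv/ → meormubiiv.
Rule 3 (intervocalic spirantization): /b/ is a stop between vowels /u/ and /i/, so it spirantizes to the fricative [v]. /meormubiiv/ → meormuviiv.
Rule 4 (final devoicing): /v/ is a voiced obstruent in word-final position, so it devoices to [f]. /meormuviiv/ → meormuviif.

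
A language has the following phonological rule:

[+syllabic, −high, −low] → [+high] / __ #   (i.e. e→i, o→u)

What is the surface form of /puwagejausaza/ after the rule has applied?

No segment of /puwagejausaza/ meets the structural description of the rule, so the form surfaces unchanged.

puwagejausaza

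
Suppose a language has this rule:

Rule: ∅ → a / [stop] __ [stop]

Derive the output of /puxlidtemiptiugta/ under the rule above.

/d/ and /t/ form a stop–stop cluster, so [a] is inserted between them.
/p/ and /t/ form a stop–stop cluster, so [a] is inserted between them.
/g/ and /t/ form a stop–stop cluster, so [a] is inserted between them.
Surface form: [puxlidatemipatiugata].

puxlidatemipatiugata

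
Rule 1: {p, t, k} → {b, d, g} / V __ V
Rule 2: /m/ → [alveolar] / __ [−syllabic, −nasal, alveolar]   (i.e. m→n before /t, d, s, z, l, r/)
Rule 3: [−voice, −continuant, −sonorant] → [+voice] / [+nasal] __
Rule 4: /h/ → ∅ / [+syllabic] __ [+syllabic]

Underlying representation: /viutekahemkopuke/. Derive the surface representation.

Rule 1 (intervocalic voicing): /t/ is a voiceless stop between vowels /u/ and /e/, so it voices to [d]. /k/ is a voiceless stop between vowels /e/ and /a/, so it voices to [g]. /p/ is a voiceless stop between vowels /o/ and /u/, so it voices to [b]. /k/ is a voiceless stop between vowels /u/ and /e/, so it voices to [g]. /viutekahemkopuke/ → viudegahemkobuge.
Rule 2 (nasal place assimilation): no segment meets the environment; /viudegahemkobuge/ is unchanged.
Rule 3 (post-nasal voicing): /k/ is a voiceless stop immediately after the nasal /m/, so it voices to [g]. /viudegahemkobuge/ → viudegahemgobuge.
Rule 4 (intervocalic h-deletion): /h/ occurs between vowels /a/ and /e/, so it deletes. /viudegahemgobuge/ → viudegaemgobuge.

viudegaemgobuge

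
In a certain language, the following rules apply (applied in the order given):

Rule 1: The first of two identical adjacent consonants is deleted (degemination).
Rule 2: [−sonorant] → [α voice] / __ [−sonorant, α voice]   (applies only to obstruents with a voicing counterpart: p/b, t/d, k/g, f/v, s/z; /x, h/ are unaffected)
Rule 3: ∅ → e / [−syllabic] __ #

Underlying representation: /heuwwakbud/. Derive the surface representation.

heuwagbude

Rule 1 (degemination): /ww/ is a geminate; the first /w/ deletes. /heuwwakbud/ → heuwakbud.
Rule 2 (regressive voicing assimilation): /k/ precedes the voiced obstruent /b/, so it voices to [g] by assimilation. /heuwakbud/ → heuwagbud.
Rule 3 (final e-epenthesis): the form ends in the consonant /d/, so [e] is inserted word-finally. /heuwagbud/ → heuwagbude.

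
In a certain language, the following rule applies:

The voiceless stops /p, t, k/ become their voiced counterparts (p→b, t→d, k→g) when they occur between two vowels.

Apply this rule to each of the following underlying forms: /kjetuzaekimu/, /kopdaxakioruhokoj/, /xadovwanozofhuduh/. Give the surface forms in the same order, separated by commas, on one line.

/kjetuzaekimu/: /t/ is a voiceless stop between vowels /e/ and /u/, so it voices to [d]. /k/ is a voiceless stop between vowels /e/ and /i/, so it voices to [g]. → [kjeduzaegimu].
/kopdaxakioruhokoj/: /k/ is a voiceless stop between vowels /a/ and /i/, so it voices to [g]. /k/ is a voiceless stop between vowels /o/ and /o/, so it voices to [g]. → [kopdaxagioruhogoj].
/xadovwanozofhuduh/: the rule's environment is not met; surfaces unchanged as [xadovwanozofhuduh].

kjeduzaegimu, kopdaxagioruhogoj, xadovwanozofhuduh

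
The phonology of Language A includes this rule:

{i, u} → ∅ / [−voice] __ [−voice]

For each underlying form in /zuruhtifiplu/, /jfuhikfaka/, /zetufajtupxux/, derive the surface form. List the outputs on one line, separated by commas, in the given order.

zuruhtfplu, jfhkfaka, zetfajtpxx

/zuruhtifiplu/: /i/ is a high vowel flanked by voiceless consonants /t/ and /f/, so it deletes. /i/ is a high vowel flanked by voiceless consonants /f/ and /p/, so it deletes. → [zuruhtfplu].
/jfuhikfaka/: /u/ is a high vowel flanked by voiceless consonants /f/ and /h/, so it deletes. /i/ is a high vowel flanked by voiceless consonants /h/ and /k/, so it deletes. → [jfhkfaka].
/zetufajtupxux/: /u/ is a high vowel flanked by voiceless consonants /t/ and /f/, so it deletes. /u/ is a high vowel flanked by voiceless consonants /t/ and /p/, so it deletes. /u/ is a high vowel flanked by voiceless consonants /x/ and /x/, so it deletes. → [zetfajtpxx].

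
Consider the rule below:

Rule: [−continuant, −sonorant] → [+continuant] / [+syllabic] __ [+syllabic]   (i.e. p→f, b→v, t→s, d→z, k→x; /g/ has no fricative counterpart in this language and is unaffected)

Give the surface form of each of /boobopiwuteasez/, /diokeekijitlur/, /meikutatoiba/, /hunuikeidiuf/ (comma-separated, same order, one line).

/boobopiwuteasez/: /b/ is a stop between vowels /o/ and /o/, so it spirantizes to the fricative [v]. /p/ is a stop between vowels /o/ and /i/, so it spirantizes to the fricative [f]. /t/ is a stop between vowels /u/ and /e/, so it spirantizes to the fricative [s]. → [boovofiwuseasez].
/diokeekijitlur/: /k/ is a stop between vowels /o/ and /e/, so it spirantizes to the fricative [x]. /k/ is a stop between vowels /e/ and /i/, so it spirantizes to the fricative [x]. → [dioxeexijitlur].
/meikutatoiba/: /k/ is a stop between vowels /i/ and /u/, so it spirantizes to the fricative [x]. /t/ is a stop between vowels /u/ and /a/, so it spirantizes to the fricative [s]. /t/ is a stop between vowels /a/ and /o/, so it spirantizes to the fricative [s]. /b/ is a stop between vowels /i/ and /a/, so it spirantizes to the fricative [v]. → [meixusasoiva].
/hunuikeidiuf/: /k/ is a stop between vowels /i/ and /e/, so it spirantizes to the fricative [x]. /d/ is a stop between vowels /i/ and /i/, so it spirantizes to the fricative [z]. → [hunuixeiziuf].

boovofiwuseasez, dioxeexijitlur, meixusasoiva, hunuixeiziuf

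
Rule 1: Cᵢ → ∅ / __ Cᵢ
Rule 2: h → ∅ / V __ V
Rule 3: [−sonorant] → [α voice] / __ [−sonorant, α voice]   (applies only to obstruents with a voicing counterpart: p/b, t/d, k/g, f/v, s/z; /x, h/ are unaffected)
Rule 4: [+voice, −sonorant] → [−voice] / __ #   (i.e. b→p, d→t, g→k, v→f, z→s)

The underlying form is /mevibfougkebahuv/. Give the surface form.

Rule 1 (degemination): no segment meets the environment; /mevibfougkebahuv/ is unchanged.
Rule 2 (intervocalic h-deletion): /h/ occurs between vowels /a/ and /u/, so it deletes. /mevibfougkebahuv/ → mevibfougkebauv.
Rule 3 (regressive voicing assimilation): /b/ precedes the voiceless obstruent /f/, so it devoices to [p] by assimilation. /g/ precedes the voiceless obstruent /k/, so it devoices to [k] by assimilation. /mevibfougkebauv/ → mevipfoukkebauv.
Rule 4 (final devoicing): /v/ is a voiced obstruent in word-final position, so it devoices to [f]. /mevipfoukkebauv/ → mevipfoukkebauf.

mevipfoukkebauf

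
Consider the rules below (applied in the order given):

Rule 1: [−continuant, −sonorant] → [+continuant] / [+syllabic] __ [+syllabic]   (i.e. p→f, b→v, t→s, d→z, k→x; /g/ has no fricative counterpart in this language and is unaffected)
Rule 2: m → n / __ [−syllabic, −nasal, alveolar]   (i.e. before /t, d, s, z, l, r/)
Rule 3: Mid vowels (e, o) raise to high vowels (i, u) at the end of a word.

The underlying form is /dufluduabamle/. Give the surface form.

dufluzuavanli

Rule 1 (intervocalic spirantization): /d/ is a stop between vowels /u/ and /u/, so it spirantizes to the fricative [z]. /b/ is a stop between vowels /a/ and /a/, so it spirantizes to the fricative [v]. /dufluduabamle/ → dufluzuavamle.
Rule 2 (nasal place assimilation): /m/ precedes the alveolar consonant /l/, so it assimilates in place to [n]. /dufluzuavamle/ → dufluzuavanle.
Rule 3 (final vowel raising): /e/ is a mid vowel in word-final position, so it raises to [i]. /dufluzuavanle/ → dufluzuavanli.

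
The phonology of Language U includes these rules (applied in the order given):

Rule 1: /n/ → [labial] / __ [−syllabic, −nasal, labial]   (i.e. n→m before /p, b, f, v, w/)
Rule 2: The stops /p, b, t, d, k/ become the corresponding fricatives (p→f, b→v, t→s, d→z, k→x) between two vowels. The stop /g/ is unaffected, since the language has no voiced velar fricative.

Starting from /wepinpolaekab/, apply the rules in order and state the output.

Rule 1 (nasal place assimilation): /n/ precedes the labial consonant /p/, so it assimilates in place to [m]. /wepinpolaekab/ → wepimpolaekab.
Rule 2 (intervocalic spirantization): /p/ is a stop between vowels /e/ and /i/, so it spirantizes to the fricative [f]. /k/ is a stop between vowels /e/ and /a/, so it spirantizes to the fricative [x]. /wepimpolaekab/ → wefimpolaexab.

wefimpolaexab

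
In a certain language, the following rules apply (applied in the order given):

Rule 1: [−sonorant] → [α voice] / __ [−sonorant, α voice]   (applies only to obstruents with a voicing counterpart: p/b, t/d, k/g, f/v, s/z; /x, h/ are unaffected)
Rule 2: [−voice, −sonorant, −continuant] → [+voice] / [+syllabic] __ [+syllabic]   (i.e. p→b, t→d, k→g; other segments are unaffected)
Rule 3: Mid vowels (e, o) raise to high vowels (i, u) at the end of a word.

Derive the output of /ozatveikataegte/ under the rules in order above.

Rule 1 (regressive voicing assimilation): /t/ precedes the voiced obstruent /v/, so it voices to [d] by assimilation. /g/ precedes the voiceless obstruent /t/, so it devoices to [k] by assimilation. /ozatveikataegte/ → ozadveikataekte.
Rule 2 (intervocalic voicing): /k/ is a voiceless stop between vowels /i/ and /a/, so it voices to [g]. /t/ is a voiceless stop between vowels /a/ and /a/, so it voices to [d]. /ozadveikataekte/ → ozadveigadaekte.
Rule 3 (final vowel raising): /e/ is a mid vowel in word-final position, so it raises to [i]. /ozadveigadaekte/ → ozadveigadaekti.

ozadveigadaekti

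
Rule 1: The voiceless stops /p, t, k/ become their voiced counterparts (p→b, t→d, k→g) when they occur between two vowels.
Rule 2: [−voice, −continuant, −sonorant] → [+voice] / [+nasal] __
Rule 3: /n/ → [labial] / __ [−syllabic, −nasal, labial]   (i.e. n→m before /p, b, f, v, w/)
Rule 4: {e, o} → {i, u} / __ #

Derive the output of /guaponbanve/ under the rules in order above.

guabombamvi

Rule 1 (intervocalic voicing): /p/ is a voiceless stop between vowels /a/ and /o/, so it voices to [b]. /guaponbanve/ → guabonbanve.
Rule 2 (post-nasal voicing): no segment meets the environment; /guabonbanve/ is unchanged.
Rule 3 (nasal place assimilation): /n/ precedes the labial consonant /b/, so it assimilates in place to [m]. /n/ precedes the labial consonant /v/, so it assimilates in place to [m]. /guabonbanve/ → guabombamve.
Rule 4 (final vowel raising): /e/ is a mid vowel in word-final position, so it raises to [i]. /guabombamve/ → guabombamvi.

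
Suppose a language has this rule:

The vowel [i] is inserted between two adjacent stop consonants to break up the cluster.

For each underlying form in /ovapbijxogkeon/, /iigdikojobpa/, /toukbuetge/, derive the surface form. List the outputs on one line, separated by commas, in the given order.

ovapibijxogikeon, iigidikojobipa, toukibuetige

/ovapbijxogkeon/: /p/ and /b/ form a stop–stop cluster, so [i] is inserted between them. /g/ and /k/ form a stop–stop cluster, so [i] is inserted between them. → [ovapibijxogikeon].
/iigdikojobpa/: /g/ and /d/ form a stop–stop cluster, so [i] is inserted between them. /b/ and /p/ form a stop–stop cluster, so [i] is inserted between them. → [iigidikojobipa].
/toukbuetge/: /k/ and /b/ form a stop–stop cluster, so [i] is inserted between them. /t/ and /g/ form a stop–stop cluster, so [i] is inserted between them. → [toukibuetige].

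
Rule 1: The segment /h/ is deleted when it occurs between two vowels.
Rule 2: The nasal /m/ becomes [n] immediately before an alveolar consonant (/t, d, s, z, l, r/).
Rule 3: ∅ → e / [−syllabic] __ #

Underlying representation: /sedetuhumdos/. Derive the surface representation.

sedetuundose

Rule 1 (intervocalic h-deletion): /h/ occurs between vowels /u/ and /u/, so it deletes. /sedetuhumdos/ → sedetuumdos.
Rule 2 (nasal place assimilation): /m/ precedes the alveolar consonant /d/, so it assimilates in place to [n]. /sedetuumdos/ → sedetuundos.
Rule 3 (final e-epenthesis): the form ends in the consonant /s/, so [e] is inserted word-finally. /sedetuundos/ → sedetuundose.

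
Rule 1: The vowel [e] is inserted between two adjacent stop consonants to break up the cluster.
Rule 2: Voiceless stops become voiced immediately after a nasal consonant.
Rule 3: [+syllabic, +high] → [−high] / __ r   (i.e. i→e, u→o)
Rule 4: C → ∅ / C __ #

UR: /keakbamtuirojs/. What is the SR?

keakebamdueroj

Rule 1 (stop-cluster e-epenthesis): /k/ and /b/ form a stop–stop cluster, so [e] is inserted between them. /keakbamtuirojs/ → keakebamtuirojs.
Rule 2 (post-nasal voicing): /t/ is a voiceless stop immediately after the nasal /m/, so it voices to [d]. /keakebamtuirojs/ → keakebamduirojs.
Rule 3 (pre-rhotic lowering): /i/ is a high vowel immediately before /r/, so it lowers to [e]. /keakebamduirojs/ → keakebamduerojs.
Rule 4 (final cluster simplification): /s/ is the second consonant of a word-final cluster /js/, so it deletes. /keakebamduerojs/ → keakebamdueroj.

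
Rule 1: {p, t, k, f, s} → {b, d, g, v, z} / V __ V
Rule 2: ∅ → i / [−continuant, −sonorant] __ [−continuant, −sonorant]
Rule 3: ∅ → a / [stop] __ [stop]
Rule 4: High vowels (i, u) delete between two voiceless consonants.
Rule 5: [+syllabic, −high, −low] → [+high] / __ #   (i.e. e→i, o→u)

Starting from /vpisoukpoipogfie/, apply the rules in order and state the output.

Rule 1 (intervocalic voicing): /s/ is a voiceless obstruent between vowels /i/ and /o/, so it voices to [z]. /p/ is a voiceless obstruent between vowels /i/ and /o/, so it voices to [b]. /vpisoukpoipogfie/ → vpizoukpoibogfie.
Rule 2 (stop-cluster i-epenthesis): /k/ and /p/ form a stop–stop cluster, so [i] is inserted between them. /vpizoukpoibogfie/ → vpizoukipoibogfie.
Rule 3 (stop-cluster a-epenthesis): no segment meets the environment; /vpizoukipoibogfie/ is unchanged.
Rule 4 (high vowel syncope): /i/ is a high vowel flanked by voiceless consonants /k/ and /p/, so it deletes. /vpizoukipoibogfie/ → vpizoukpoibogfie.
Rule 5 (final vowel raising): /e/ is a mid vowel in word-final position, so it raises to [i]. /vpizoukpoibogfie/ → vpizoukpoibogfii.

vpizoukpoibogfii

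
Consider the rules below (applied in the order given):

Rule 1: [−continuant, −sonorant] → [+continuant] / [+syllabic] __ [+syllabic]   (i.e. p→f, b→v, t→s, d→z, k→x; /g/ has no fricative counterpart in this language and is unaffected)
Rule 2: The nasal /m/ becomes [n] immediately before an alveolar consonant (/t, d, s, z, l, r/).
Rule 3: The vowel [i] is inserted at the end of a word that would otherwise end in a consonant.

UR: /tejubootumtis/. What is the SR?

tejuvoosuntisi

Rule 1 (intervocalic spirantization): /b/ is a stop between vowels /u/ and /o/, so it spirantizes to the fricative [v]. /t/ is a stop between vowels /o/ and /u/, so it spirantizes to the fricative [s]. /tejubootumtis/ → tejuvoosumtis.
Rule 2 (nasal place assimilation): /m/ precedes the alveolar consonant /t/, so it assimilates in place to [n]. /tejuvoosumtis/ → tejuvoosuntis.
Rule 3 (final i-epenthesis): the form ends in the consonant /s/, so [i] is inserted word-finally. /tejuvoosuntis/ → tejuvoosuntisi.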